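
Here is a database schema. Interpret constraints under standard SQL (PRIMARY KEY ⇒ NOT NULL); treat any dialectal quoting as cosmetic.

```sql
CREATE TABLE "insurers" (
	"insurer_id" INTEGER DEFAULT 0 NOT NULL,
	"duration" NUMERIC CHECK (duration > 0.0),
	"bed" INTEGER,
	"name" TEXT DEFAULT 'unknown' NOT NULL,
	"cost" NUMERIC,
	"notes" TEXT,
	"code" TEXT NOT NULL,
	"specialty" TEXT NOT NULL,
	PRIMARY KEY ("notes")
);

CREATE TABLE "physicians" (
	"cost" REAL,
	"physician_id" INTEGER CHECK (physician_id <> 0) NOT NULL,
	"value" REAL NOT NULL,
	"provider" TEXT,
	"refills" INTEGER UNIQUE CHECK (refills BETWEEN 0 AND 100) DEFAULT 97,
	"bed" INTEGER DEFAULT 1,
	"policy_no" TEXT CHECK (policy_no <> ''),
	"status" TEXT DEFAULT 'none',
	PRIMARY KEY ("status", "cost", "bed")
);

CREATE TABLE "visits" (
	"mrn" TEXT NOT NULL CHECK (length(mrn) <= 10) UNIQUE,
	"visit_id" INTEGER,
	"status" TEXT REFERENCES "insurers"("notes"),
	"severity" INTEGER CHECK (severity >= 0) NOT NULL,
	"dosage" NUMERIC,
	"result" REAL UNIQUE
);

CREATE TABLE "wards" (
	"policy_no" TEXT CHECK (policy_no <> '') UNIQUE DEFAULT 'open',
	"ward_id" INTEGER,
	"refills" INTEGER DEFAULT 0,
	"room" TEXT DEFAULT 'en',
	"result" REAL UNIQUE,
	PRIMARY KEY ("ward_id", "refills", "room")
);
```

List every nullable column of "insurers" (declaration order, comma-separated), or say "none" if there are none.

- insurer_id: declared NOT NULL → not nullable.
- duration: CHECK does not forbid NULL (a CHECK constraint passes when its expression is NULL) → nullable.
- bed: no NOT NULL constraint applies → nullable.
- name: declared NOT NULL → not nullable.
- cost: no NOT NULL constraint applies → nullable.
- notes: part of the PRIMARY KEY, which implies NOT NULL → not nullable.
- code: declared NOT NULL → not nullable.
- specialty: declared NOT NULL → not nullable.

duration, bed, cost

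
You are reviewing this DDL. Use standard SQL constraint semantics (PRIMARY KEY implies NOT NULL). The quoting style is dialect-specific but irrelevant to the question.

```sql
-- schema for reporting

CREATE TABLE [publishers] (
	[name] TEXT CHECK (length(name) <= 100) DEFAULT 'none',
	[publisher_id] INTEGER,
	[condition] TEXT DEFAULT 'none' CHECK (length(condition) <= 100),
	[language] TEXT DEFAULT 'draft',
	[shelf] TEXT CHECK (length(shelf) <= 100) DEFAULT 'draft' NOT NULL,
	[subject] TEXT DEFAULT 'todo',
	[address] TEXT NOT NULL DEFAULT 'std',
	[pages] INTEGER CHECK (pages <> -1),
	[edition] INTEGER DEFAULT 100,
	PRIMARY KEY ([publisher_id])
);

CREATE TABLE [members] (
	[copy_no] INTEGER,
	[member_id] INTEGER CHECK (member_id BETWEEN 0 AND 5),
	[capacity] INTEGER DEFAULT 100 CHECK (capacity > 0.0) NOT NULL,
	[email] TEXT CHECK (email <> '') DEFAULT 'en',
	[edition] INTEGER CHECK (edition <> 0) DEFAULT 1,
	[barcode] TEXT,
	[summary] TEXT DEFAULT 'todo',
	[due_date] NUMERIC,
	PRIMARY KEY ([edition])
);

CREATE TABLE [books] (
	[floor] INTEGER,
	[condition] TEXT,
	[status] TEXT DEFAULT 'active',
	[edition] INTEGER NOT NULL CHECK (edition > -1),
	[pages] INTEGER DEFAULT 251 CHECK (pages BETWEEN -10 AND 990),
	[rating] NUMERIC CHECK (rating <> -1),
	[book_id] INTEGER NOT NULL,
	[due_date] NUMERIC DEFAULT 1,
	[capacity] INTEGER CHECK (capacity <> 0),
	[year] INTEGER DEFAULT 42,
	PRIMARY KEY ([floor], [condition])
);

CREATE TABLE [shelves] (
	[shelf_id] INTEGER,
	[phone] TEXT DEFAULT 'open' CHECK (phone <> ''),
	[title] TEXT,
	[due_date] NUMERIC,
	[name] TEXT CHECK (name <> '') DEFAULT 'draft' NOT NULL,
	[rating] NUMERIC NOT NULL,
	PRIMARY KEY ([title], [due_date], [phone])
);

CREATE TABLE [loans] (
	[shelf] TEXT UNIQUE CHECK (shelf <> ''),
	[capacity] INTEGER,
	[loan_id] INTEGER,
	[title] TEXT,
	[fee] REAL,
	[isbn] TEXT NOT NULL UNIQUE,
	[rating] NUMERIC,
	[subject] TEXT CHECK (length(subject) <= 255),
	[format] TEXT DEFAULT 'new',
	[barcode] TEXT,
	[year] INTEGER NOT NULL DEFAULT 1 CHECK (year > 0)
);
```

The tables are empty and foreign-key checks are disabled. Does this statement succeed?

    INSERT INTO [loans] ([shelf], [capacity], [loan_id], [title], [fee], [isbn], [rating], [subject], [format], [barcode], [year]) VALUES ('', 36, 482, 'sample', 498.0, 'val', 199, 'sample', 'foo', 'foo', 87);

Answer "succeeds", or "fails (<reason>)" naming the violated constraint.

The value '' for shelf violates CHECK (shelf <> '').

fails (CHECK on shelf)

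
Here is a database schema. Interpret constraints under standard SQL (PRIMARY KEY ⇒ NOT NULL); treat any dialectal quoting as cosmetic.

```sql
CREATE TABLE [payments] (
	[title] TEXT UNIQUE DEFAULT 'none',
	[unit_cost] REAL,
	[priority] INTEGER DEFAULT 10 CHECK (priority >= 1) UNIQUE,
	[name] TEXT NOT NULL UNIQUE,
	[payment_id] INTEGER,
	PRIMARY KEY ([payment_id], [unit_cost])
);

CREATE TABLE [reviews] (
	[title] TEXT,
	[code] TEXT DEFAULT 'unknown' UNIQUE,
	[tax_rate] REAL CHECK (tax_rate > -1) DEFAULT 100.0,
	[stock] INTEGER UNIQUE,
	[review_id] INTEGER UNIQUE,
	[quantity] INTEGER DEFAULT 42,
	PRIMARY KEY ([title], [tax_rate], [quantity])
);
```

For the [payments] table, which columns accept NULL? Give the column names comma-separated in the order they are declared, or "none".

title, priority

- title: UNIQUE does not imply NOT NULL → nullable.
- unit_cost: part of the PRIMARY KEY, which implies NOT NULL → not nullable.
- priority: CHECK does not forbid NULL (a CHECK constraint passes when its expression is NULL) → nullable.
- name: declared NOT NULL → not nullable.
- payment_id: part of the PRIMARY KEY, which implies NOT NULL → not nullable.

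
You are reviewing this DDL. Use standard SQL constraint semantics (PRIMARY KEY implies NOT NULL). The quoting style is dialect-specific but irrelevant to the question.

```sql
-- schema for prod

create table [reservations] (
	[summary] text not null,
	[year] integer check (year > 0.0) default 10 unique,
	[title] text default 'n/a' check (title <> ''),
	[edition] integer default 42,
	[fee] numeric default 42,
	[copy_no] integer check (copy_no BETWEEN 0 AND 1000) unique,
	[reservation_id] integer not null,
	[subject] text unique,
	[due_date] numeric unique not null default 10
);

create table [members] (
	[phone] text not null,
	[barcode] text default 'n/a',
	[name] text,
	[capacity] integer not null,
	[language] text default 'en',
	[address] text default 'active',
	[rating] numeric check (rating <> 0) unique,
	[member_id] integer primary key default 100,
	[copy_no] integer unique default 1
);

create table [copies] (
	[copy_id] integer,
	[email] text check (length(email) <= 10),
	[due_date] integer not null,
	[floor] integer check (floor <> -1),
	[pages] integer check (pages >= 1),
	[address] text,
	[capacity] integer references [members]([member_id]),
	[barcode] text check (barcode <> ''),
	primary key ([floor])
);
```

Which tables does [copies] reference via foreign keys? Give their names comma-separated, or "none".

members

- capacity REFERENCES members(member_id).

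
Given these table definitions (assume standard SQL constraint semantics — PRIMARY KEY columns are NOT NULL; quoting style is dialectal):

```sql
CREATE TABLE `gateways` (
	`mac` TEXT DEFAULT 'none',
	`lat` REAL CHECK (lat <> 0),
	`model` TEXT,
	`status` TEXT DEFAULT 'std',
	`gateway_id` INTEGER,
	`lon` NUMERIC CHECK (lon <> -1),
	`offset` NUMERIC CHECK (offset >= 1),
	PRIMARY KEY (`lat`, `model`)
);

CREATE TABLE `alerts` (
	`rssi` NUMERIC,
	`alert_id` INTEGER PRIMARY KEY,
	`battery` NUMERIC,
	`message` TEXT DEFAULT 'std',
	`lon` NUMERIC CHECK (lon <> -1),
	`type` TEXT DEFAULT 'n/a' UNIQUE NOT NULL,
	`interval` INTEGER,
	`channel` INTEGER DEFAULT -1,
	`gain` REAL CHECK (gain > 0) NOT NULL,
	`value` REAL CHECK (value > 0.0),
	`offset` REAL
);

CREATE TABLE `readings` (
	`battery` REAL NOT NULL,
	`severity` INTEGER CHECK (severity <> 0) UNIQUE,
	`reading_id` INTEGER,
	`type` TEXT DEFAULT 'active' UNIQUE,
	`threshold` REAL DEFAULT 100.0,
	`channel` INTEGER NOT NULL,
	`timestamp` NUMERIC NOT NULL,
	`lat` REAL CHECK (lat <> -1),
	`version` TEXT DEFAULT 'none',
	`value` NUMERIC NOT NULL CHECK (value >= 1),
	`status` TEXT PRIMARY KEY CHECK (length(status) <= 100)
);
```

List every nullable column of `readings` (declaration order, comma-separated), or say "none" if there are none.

- battery: declared NOT NULL → not nullable.
- severity: CHECK does not forbid NULL (a CHECK constraint passes when its expression is NULL) → nullable.
- reading_id: no NOT NULL constraint applies → nullable.
- type: UNIQUE does not imply NOT NULL → nullable.
- threshold: DEFAULT only fills an omitted column; an explicit NULL is still allowed → nullable.
- channel: declared NOT NULL → not nullable.
- timestamp: declared NOT NULL → not nullable.
- lat: CHECK does not forbid NULL (a CHECK constraint passes when its expression is NULL) → nullable.
- version: DEFAULT only fills an omitted column; an explicit NULL is still allowed → nullable.
- value: declared NOT NULL → not nullable.
- status: part of the PRIMARY KEY, which implies NOT NULL → not nullable.

severity, reading_id, type, threshold, lat, version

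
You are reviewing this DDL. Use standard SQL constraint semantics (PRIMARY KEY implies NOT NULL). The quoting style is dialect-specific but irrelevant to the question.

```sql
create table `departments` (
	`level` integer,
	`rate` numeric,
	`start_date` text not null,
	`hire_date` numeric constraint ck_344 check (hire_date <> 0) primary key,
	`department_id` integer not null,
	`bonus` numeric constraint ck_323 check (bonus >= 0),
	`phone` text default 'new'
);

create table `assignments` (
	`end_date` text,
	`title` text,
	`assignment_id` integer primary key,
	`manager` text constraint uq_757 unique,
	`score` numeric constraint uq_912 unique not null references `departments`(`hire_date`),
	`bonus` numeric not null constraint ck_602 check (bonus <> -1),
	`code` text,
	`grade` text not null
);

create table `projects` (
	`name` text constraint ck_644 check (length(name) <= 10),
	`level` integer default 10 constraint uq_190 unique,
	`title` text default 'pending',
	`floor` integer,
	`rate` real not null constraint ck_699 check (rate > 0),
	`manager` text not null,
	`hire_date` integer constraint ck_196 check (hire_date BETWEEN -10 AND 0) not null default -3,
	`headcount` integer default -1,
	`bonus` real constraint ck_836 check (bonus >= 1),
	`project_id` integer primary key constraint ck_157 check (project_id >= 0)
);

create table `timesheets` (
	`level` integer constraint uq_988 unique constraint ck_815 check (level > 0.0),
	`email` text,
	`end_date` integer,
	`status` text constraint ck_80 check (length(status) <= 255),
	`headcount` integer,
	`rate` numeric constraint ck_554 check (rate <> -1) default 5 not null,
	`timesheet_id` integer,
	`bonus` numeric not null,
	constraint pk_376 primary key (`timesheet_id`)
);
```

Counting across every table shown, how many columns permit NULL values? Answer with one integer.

19

departments: 4 nullable (level, rate, bonus, phone — PK (hire_date) and explicit NOT NULL columns excluded).
assignments: 4 nullable (end_date, title, manager, code — PK (assignment_id) and explicit NOT NULL columns excluded).
projects: 6 nullable (name, level, title, floor, headcount, bonus — PK (project_id) and explicit NOT NULL columns excluded).
timesheets: 5 nullable (level, email, end_date, status, headcount — PK (timesheet_id) and explicit NOT NULL columns excluded).
Total: 4 + 4 + 6 + 5 = 19.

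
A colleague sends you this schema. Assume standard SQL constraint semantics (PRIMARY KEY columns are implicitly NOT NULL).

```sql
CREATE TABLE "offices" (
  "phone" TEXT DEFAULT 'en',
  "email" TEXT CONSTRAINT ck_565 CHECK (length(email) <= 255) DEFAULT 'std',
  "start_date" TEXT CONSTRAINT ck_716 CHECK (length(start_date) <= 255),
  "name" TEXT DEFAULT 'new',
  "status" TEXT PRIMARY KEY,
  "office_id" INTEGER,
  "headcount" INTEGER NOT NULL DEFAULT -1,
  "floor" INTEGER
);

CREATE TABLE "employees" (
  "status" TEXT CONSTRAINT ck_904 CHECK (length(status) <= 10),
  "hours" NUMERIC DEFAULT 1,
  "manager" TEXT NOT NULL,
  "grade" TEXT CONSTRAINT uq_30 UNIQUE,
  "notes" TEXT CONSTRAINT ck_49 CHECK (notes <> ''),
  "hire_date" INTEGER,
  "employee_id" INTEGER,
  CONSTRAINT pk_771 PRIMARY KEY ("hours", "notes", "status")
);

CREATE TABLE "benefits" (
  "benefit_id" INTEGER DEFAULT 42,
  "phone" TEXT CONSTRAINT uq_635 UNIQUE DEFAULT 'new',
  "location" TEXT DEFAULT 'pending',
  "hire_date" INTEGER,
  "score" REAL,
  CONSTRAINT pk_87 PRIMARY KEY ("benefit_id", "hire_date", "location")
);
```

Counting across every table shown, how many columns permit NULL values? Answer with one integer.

offices: 6 nullable (phone, email, start_date, name, office_id, floor — PK (status) and explicit NOT NULL columns excluded).
employees: 3 nullable (grade, hire_date, employee_id — PK (hours, notes, status) and explicit NOT NULL columns excluded).
benefits: 2 nullable (phone, score — PK (benefit_id, hire_date, location) and explicit NOT NULL columns excluded).
Total: 6 + 3 + 2 = 11.

11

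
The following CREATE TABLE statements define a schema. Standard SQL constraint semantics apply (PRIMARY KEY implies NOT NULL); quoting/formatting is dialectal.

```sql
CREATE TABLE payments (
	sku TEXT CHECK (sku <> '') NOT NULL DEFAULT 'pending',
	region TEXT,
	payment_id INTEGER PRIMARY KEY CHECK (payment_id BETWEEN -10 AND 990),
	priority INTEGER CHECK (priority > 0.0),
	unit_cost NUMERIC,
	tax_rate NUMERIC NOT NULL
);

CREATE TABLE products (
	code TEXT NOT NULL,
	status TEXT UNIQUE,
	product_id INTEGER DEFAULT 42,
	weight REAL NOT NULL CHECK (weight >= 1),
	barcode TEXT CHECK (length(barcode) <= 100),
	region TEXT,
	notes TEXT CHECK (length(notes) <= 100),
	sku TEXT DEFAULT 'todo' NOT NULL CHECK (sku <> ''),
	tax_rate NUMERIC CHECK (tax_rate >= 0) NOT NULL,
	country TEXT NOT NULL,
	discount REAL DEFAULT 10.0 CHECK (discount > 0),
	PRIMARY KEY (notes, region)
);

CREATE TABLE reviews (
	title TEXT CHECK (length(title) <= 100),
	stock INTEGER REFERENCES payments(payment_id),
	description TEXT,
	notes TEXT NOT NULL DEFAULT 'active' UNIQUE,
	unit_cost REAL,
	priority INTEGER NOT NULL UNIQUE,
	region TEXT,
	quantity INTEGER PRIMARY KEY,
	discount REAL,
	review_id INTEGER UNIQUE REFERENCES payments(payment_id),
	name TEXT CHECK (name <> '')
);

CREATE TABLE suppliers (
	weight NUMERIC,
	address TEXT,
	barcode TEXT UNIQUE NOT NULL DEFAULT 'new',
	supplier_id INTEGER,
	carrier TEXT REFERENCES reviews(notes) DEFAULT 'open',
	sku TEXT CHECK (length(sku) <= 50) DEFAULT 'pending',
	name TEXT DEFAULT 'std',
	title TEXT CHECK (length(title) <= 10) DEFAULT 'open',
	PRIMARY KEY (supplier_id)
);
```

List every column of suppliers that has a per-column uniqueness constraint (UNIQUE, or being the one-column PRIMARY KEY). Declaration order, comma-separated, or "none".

barcode, supplier_id

- weight: no UNIQUE or single-column PK constraint.
- address: no UNIQUE or single-column PK constraint.
- barcode: declared UNIQUE → unique.
- supplier_id: single-column PRIMARY KEY → unique.
- carrier: no UNIQUE or single-column PK constraint.
- sku: no UNIQUE or single-column PK constraint.
- name: no UNIQUE or single-column PK constraint.
- title: no UNIQUE or single-column PK constraint.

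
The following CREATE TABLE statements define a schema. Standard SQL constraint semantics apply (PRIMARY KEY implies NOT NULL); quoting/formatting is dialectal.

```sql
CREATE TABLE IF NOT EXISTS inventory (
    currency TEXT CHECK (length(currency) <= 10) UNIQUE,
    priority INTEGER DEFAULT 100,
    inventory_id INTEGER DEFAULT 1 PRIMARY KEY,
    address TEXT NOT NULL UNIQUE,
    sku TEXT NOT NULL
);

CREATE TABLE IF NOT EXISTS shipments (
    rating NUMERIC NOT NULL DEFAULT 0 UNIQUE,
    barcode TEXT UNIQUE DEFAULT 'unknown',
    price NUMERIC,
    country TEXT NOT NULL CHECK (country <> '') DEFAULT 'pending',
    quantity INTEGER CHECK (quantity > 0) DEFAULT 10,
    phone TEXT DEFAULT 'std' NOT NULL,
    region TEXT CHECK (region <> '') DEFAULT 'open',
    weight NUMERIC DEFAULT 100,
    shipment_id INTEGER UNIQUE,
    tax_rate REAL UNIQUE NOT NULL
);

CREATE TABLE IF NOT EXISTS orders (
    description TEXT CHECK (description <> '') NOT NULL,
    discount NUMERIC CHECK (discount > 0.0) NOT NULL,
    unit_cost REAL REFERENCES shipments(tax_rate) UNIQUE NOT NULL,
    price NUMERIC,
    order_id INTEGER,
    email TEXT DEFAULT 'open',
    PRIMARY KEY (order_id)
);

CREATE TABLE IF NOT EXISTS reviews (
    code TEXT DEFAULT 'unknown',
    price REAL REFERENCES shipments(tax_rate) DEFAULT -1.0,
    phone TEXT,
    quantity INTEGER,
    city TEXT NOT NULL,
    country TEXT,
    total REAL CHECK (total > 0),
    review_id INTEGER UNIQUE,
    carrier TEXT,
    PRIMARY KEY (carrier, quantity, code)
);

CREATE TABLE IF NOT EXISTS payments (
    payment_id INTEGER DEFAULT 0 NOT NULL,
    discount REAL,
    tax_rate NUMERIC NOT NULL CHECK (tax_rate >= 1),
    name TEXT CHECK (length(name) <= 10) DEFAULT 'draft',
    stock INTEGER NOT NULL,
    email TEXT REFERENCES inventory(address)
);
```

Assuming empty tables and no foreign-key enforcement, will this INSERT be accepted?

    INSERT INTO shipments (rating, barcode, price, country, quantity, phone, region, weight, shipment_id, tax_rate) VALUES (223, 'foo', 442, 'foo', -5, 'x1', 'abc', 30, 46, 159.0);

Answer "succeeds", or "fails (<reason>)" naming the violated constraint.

The value -5 for quantity violates CHECK (quantity > 0).

fails (CHECK on quantity)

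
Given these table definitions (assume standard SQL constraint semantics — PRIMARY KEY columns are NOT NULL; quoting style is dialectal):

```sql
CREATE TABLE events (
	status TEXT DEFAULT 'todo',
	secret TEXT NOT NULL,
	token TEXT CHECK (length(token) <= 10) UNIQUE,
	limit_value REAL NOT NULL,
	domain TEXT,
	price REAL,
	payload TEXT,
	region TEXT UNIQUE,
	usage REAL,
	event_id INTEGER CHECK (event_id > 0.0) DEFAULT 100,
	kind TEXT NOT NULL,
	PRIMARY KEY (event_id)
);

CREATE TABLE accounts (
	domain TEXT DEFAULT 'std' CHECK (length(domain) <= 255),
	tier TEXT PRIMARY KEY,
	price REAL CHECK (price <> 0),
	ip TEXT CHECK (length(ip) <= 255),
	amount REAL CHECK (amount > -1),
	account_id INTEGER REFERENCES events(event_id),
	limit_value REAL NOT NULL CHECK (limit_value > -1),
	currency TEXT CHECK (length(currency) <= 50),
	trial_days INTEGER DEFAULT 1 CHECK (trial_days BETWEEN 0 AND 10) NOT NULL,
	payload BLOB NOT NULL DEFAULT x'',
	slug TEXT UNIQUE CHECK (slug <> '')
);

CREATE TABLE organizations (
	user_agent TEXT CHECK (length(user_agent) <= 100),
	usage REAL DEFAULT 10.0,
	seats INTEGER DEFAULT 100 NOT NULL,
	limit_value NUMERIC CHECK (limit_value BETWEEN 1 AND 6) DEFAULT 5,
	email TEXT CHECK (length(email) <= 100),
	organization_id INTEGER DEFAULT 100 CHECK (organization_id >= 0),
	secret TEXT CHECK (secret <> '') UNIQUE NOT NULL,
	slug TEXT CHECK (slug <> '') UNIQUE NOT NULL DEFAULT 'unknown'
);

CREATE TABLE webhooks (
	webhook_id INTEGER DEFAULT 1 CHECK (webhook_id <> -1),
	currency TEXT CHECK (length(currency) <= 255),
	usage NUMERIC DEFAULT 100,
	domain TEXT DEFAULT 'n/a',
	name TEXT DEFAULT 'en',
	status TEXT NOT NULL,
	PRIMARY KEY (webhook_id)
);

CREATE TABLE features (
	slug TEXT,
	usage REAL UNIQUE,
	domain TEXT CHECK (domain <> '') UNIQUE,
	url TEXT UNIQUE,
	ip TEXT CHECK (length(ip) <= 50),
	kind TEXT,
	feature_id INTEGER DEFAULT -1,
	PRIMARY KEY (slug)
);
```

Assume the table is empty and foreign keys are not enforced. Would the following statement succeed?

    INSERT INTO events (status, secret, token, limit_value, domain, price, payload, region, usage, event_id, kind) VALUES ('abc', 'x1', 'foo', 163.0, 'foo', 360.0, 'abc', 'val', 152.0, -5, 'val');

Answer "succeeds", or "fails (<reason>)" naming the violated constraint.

fails (CHECK on event_id)

The value -5 for event_id violates CHECK (event_id > 0.0).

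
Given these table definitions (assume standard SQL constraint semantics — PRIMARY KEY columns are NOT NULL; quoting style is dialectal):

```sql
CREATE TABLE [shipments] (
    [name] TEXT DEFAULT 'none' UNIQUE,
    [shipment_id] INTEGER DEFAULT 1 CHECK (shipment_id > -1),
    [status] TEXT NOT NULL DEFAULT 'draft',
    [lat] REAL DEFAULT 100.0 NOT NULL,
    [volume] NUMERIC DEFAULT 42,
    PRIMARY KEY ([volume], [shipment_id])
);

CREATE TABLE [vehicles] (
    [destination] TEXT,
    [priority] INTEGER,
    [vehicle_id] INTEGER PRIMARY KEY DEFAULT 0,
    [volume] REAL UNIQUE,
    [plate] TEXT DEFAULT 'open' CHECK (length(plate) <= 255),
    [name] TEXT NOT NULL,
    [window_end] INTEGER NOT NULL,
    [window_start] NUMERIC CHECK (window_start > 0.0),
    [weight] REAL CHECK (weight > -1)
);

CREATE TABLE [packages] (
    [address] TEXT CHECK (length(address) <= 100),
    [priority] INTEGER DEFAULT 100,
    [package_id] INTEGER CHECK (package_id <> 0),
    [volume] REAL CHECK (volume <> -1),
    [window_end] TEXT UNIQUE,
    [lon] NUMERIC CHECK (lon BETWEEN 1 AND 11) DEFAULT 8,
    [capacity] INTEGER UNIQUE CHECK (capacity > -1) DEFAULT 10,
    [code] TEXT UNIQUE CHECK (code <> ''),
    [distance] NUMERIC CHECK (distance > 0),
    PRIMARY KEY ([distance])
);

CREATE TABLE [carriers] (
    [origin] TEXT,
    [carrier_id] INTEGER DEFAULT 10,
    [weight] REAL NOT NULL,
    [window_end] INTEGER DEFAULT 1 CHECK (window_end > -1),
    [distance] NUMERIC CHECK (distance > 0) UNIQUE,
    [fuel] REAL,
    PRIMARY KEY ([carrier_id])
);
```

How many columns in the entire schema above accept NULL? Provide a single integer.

shipments: 1 nullable (name — PK (volume, shipment_id) and explicit NOT NULL columns excluded).
vehicles: 6 nullable (destination, priority, volume, plate, window_start, weight — PK (vehicle_id) and explicit NOT NULL columns excluded).
packages: 8 nullable (address, priority, package_id, volume, window_end, lon, capacity, code — PK (distance) and explicit NOT NULL columns excluded).
carriers: 4 nullable (origin, window_end, distance, fuel — PK (carrier_id) and explicit NOT NULL columns excluded).
Total: 1 + 6 + 8 + 4 = 19.

19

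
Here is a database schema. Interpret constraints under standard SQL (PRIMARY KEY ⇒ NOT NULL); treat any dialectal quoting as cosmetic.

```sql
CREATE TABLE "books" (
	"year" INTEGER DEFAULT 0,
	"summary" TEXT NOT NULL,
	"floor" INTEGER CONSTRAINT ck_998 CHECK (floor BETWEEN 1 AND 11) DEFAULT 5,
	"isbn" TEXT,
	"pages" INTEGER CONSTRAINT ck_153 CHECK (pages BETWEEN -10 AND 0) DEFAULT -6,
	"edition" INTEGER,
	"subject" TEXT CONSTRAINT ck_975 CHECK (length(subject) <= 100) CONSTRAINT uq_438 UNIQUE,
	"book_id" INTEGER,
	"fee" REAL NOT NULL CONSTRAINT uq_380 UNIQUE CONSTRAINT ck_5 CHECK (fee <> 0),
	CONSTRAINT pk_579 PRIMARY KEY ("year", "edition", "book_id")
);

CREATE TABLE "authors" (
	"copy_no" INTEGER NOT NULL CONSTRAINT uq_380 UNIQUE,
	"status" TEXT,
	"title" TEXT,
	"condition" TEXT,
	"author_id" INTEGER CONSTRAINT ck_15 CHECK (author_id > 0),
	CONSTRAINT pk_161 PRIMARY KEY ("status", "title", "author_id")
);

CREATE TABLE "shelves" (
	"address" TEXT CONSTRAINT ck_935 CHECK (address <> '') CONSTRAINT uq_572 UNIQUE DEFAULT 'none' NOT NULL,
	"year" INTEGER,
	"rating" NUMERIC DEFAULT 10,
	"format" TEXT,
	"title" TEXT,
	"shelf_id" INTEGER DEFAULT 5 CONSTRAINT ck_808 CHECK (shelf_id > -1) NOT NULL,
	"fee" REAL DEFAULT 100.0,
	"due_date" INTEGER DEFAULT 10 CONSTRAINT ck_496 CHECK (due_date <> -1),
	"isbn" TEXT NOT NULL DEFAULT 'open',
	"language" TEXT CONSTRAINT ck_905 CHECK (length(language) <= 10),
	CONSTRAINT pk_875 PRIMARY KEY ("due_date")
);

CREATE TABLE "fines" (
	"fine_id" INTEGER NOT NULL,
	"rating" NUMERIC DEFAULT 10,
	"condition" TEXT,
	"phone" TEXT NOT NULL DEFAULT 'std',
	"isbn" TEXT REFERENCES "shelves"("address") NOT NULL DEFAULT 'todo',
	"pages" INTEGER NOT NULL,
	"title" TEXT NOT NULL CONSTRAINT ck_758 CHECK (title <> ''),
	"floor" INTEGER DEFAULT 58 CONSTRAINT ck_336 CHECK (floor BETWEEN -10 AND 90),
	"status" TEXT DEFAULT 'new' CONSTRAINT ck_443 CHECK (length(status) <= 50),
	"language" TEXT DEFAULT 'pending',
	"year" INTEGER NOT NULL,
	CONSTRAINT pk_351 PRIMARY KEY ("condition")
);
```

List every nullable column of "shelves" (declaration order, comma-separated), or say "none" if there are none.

- address: declared NOT NULL → not nullable.
- year: no NOT NULL constraint applies → nullable.
- rating: DEFAULT only fills an omitted column; an explicit NULL is still allowed → nullable.
- format: no NOT NULL constraint applies → nullable.
- title: no NOT NULL constraint applies → nullable.
- shelf_id: declared NOT NULL → not nullable.
- fee: DEFAULT only fills an omitted column; an explicit NULL is still allowed → nullable.
- due_date: part of the PRIMARY KEY, which implies NOT NULL → not nullable.
- isbn: declared NOT NULL → not nullable.
- language: CHECK does not forbid NULL (a CHECK constraint passes when its expression is NULL) → nullable.

year, rating, format, title, fee, language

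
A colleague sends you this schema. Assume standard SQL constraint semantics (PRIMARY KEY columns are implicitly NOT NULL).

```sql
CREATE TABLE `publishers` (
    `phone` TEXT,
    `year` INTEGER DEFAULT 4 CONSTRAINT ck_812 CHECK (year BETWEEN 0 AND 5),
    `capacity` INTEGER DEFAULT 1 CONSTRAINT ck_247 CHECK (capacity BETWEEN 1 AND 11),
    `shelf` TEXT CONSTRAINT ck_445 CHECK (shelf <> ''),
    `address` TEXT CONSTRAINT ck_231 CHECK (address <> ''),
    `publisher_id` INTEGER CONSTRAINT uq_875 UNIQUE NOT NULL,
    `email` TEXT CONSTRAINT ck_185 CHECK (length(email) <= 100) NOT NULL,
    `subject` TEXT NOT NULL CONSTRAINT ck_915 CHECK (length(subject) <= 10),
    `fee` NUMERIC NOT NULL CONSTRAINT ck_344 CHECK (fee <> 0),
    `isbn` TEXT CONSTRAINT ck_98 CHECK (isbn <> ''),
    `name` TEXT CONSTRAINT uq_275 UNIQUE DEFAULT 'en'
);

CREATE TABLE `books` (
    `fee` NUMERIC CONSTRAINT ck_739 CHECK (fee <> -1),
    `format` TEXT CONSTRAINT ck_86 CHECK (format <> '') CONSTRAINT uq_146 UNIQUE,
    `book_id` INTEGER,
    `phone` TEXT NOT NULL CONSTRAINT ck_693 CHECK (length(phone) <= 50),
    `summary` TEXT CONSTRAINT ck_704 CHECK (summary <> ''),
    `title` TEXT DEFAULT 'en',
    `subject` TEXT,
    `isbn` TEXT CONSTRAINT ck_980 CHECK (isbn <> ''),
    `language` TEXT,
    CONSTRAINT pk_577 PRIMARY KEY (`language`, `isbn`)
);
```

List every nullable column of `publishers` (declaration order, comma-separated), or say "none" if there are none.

- phone: no NOT NULL constraint applies → nullable.
- year: CHECK does not forbid NULL (a CHECK constraint passes when its expression is NULL) → nullable.
- capacity: CHECK does not forbid NULL (a CHECK constraint passes when its expression is NULL) → nullable.
- shelf: CHECK does not forbid NULL (a CHECK constraint passes when its expression is NULL) → nullable.
- address: CHECK does not forbid NULL (a CHECK constraint passes when its expression is NULL) → nullable.
- publisher_id: declared NOT NULL → not nullable.
- email: declared NOT NULL → not nullable.
- subject: declared NOT NULL → not nullable.
- fee: declared NOT NULL → not nullable.
- isbn: CHECK does not forbid NULL (a CHECK constraint passes when its expression is NULL) → nullable.
- name: UNIQUE does not imply NOT NULL → nullable.

phone, year, capacity, shelf, address, isbn, name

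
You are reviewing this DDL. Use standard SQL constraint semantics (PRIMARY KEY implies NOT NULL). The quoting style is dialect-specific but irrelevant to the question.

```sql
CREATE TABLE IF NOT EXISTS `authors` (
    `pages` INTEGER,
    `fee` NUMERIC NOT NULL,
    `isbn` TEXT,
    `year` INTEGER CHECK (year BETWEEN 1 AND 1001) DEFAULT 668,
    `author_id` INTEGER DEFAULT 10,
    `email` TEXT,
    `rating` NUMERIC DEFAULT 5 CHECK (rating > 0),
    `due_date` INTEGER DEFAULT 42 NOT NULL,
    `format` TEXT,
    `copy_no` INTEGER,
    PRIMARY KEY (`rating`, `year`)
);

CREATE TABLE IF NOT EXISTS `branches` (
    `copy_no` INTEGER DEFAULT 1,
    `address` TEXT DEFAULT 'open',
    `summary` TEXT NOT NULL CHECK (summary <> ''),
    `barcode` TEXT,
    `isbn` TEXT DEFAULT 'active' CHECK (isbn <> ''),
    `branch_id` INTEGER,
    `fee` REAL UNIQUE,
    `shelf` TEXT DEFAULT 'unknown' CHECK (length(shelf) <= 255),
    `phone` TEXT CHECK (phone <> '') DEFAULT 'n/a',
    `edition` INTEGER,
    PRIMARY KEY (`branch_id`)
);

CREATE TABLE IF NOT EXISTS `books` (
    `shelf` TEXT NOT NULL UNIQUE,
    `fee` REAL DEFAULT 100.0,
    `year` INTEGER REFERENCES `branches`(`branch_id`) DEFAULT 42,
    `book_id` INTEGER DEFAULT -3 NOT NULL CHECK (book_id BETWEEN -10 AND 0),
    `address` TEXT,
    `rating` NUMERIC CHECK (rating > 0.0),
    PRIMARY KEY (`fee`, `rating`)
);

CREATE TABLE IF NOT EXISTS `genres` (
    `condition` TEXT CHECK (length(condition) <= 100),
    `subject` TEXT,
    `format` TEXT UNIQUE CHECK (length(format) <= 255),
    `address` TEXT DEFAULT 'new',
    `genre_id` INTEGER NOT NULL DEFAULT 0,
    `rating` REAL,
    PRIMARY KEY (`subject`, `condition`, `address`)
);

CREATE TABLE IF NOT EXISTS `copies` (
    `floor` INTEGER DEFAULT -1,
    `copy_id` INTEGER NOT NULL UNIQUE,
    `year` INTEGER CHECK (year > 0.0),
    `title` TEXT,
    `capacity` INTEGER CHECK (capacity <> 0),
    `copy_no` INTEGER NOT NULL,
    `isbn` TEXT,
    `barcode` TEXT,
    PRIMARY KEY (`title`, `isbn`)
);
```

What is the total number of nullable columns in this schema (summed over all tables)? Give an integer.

authors: 6 nullable (pages, isbn, author_id, email, format, copy_no — PK (rating, year) and explicit NOT NULL columns excluded).
branches: 8 nullable (copy_no, address, barcode, isbn, fee, shelf, phone, edition — PK (branch_id) and explicit NOT NULL columns excluded).
books: 2 nullable (year, address — PK (fee, rating) and explicit NOT NULL columns excluded).
genres: 2 nullable (format, rating — PK (subject, condition, address) and explicit NOT NULL columns excluded).
copies: 4 nullable (floor, year, capacity, barcode — PK (title, isbn) and explicit NOT NULL columns excluded).
Total: 6 + 8 + 2 + 2 + 4 = 22.

22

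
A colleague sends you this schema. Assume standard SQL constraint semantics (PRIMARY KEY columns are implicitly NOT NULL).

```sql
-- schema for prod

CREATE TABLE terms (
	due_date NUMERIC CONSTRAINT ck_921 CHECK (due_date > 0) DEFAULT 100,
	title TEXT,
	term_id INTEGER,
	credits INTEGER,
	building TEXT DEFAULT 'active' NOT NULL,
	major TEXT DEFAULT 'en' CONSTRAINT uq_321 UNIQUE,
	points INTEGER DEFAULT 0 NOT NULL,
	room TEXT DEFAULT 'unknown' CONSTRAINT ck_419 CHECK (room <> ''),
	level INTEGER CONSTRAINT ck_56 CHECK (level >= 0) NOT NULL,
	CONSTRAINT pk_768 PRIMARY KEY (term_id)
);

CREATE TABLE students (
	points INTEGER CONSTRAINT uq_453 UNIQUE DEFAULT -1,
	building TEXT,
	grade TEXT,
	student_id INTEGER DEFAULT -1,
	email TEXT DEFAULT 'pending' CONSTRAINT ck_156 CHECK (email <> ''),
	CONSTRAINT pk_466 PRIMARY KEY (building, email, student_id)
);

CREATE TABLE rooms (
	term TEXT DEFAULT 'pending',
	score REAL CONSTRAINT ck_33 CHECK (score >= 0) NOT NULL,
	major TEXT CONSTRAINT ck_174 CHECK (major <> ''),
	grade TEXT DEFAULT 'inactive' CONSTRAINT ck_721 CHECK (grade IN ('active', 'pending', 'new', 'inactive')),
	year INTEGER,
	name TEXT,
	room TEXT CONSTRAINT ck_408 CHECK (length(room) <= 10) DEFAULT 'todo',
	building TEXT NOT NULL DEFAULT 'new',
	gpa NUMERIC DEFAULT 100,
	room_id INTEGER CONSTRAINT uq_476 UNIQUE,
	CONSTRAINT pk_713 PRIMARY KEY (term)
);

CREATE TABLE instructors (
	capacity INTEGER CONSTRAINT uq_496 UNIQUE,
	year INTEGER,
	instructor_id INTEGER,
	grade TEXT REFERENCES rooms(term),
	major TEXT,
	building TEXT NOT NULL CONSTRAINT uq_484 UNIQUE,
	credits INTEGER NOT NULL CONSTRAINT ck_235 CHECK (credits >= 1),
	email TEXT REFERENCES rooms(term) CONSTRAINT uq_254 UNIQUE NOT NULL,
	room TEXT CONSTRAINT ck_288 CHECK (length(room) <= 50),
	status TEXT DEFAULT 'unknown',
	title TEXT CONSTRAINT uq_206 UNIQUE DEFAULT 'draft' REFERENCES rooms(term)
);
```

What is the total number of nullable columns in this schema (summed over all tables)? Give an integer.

terms: 5 nullable (due_date, title, credits, major, room — PK (term_id) and explicit NOT NULL columns excluded).
students: 2 nullable (points, grade — PK (building, email, student_id) and explicit NOT NULL columns excluded).
rooms: 7 nullable (major, grade, year, name, room, gpa, room_id — PK (term) and explicit NOT NULL columns excluded).
instructors: 8 nullable (capacity, year, instructor_id, grade, major, room, status, title — PK none and explicit NOT NULL columns excluded).
Total: 5 + 2 + 7 + 8 = 22.

22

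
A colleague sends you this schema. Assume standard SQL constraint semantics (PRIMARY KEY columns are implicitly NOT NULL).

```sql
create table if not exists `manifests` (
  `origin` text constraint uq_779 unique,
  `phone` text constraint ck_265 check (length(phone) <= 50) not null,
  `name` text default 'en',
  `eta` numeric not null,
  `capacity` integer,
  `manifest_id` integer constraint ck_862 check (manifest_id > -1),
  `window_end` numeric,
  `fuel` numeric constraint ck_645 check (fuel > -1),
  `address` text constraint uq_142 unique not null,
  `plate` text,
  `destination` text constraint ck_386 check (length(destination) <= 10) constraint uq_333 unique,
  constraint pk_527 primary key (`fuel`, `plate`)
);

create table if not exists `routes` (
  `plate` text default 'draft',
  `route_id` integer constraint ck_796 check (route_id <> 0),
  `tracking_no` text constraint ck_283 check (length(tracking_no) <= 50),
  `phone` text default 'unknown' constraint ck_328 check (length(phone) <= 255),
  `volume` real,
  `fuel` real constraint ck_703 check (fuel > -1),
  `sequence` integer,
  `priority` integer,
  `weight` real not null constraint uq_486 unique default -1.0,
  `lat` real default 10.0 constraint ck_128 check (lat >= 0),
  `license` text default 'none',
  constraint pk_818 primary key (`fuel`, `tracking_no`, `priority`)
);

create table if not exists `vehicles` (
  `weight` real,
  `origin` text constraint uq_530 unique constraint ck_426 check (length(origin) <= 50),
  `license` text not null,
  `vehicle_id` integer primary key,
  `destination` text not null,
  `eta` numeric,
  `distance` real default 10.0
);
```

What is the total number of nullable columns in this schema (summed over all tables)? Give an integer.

17

manifests: 6 nullable (origin, name, capacity, manifest_id, window_end, destination — PK (fuel, plate) and explicit NOT NULL columns excluded).
routes: 7 nullable (plate, route_id, phone, volume, sequence, lat, license — PK (fuel, tracking_no, priority) and explicit NOT NULL columns excluded).
vehicles: 4 nullable (weight, origin, eta, distance — PK (vehicle_id) and explicit NOT NULL columns excluded).
Total: 6 + 7 + 4 = 17.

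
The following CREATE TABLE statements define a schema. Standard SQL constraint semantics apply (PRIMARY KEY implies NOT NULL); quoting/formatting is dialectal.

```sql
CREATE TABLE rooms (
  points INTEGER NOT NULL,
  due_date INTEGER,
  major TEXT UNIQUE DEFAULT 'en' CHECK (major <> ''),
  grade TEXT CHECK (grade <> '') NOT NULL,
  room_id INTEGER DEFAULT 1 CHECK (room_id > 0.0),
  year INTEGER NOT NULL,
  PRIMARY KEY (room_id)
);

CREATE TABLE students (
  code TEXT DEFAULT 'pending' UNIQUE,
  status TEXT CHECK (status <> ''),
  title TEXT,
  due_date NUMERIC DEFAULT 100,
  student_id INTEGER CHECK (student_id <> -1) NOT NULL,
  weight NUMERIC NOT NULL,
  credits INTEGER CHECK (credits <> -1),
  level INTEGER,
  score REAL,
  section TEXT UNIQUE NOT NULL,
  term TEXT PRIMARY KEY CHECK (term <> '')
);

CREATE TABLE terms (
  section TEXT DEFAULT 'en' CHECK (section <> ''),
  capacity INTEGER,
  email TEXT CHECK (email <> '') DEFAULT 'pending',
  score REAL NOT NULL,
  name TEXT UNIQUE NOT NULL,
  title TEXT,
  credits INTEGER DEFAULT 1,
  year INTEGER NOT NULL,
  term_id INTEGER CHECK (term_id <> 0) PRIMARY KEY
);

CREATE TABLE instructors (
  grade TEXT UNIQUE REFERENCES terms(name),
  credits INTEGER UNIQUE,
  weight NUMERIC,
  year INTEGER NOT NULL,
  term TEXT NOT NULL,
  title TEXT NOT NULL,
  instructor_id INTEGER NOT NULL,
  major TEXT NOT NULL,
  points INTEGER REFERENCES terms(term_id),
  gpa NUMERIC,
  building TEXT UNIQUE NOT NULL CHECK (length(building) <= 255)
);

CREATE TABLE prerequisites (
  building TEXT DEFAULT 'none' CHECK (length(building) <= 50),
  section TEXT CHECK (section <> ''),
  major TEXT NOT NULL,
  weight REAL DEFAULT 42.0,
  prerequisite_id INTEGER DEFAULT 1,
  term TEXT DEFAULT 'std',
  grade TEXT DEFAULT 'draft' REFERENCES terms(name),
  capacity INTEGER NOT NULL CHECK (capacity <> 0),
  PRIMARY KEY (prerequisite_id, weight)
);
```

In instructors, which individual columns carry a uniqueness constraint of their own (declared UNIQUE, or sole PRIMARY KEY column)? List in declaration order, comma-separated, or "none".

- grade: declared UNIQUE → unique.
- credits: declared UNIQUE → unique.
- weight: no UNIQUE or single-column PK constraint.
- year: no UNIQUE or single-column PK constraint.
- term: no UNIQUE or single-column PK constraint.
- title: no UNIQUE or single-column PK constraint.
- instructor_id: no UNIQUE or single-column PK constraint.
- major: no UNIQUE or single-column PK constraint.
- points: no UNIQUE or single-column PK constraint.
- gpa: no UNIQUE or single-column PK constraint.
- building: declared UNIQUE → unique.

grade, credits, building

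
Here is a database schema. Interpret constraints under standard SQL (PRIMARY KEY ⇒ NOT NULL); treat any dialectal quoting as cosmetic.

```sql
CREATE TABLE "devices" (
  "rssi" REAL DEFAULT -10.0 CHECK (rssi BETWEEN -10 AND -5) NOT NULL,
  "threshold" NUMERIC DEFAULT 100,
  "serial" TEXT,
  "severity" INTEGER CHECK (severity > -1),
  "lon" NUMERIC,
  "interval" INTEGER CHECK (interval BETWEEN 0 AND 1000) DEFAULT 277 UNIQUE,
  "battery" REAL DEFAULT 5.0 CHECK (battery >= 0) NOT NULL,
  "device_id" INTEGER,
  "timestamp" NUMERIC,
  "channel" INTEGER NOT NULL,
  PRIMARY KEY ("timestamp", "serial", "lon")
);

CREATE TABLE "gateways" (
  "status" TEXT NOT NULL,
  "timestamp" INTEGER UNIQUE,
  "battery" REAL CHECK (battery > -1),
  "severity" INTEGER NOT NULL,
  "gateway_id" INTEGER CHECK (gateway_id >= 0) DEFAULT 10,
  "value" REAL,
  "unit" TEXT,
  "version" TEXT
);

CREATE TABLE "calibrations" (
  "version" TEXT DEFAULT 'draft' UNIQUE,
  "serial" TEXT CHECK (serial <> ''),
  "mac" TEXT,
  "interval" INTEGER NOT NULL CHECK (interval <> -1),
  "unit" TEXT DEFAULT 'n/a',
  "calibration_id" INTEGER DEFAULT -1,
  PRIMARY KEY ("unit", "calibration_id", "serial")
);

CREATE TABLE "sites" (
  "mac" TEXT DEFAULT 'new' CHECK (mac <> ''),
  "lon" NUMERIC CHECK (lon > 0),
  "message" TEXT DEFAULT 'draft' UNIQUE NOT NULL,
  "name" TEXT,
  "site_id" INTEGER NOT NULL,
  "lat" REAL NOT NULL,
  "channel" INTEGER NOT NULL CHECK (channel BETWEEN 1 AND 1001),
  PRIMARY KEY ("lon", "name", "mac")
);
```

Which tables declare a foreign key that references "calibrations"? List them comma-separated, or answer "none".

No REFERENCES clause anywhere in the schema names calibrations.

none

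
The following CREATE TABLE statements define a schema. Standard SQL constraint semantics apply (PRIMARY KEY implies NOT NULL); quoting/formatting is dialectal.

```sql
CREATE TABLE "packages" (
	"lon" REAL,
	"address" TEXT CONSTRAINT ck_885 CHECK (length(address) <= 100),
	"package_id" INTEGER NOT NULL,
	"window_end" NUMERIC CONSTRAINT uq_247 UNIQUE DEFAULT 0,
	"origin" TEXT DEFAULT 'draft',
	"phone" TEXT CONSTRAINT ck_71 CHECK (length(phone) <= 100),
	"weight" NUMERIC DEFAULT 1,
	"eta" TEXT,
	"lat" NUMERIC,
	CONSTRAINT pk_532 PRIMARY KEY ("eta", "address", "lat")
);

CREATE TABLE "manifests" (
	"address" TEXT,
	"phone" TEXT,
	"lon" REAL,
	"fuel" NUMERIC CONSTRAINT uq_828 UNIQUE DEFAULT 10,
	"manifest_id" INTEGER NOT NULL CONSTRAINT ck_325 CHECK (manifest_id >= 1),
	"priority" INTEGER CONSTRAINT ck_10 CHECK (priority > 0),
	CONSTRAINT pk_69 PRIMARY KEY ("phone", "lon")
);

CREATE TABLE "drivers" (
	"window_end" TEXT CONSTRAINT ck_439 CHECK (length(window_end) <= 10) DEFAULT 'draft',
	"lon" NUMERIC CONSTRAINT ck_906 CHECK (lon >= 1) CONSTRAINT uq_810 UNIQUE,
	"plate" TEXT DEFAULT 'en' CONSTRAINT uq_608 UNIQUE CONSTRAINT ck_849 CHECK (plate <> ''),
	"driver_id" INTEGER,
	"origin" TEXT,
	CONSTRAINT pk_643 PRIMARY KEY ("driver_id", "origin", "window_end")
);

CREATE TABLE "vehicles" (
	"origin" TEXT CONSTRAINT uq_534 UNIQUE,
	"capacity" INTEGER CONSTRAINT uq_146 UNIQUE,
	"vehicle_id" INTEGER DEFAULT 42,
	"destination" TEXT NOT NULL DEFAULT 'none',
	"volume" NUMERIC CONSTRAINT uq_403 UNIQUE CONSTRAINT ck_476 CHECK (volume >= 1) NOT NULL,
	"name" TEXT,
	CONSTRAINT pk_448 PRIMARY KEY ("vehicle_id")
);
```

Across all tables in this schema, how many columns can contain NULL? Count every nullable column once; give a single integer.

13

packages: 5 nullable (lon, window_end, origin, phone, weight — PK (eta, address, lat) and explicit NOT NULL columns excluded).
manifests: 3 nullable (address, fuel, priority — PK (phone, lon) and explicit NOT NULL columns excluded).
drivers: 2 nullable (lon, plate — PK (driver_id, origin, window_end) and explicit NOT NULL columns excluded).
vehicles: 3 nullable (origin, capacity, name — PK (vehicle_id) and explicit NOT NULL columns excluded).
Total: 5 + 3 + 2 + 3 = 13.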